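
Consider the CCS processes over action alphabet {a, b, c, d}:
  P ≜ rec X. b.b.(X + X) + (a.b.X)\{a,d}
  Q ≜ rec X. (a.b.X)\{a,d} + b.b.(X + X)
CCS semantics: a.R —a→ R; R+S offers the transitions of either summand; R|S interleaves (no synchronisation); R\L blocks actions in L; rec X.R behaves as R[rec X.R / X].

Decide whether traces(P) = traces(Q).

trace-equivalent

LTS(P): 3 reachable states
  m0 = rec X. b.b.(X + X) + (a.b.X)\{a,d} ⊢ —b→ m1
  m1 = b.((rec X. b.b.(X + X) + (a.b.X)\{a,d}) + (rec X. b.b.(X + X) + (a.b.X)\{a,d})) ⊢ —b→ m2
  m2 = (rec X. b.b.(X + X) + (a.b.X)\{a,d}) + (rec X. b.b.(X + X) + (a.b.X)\{a,d}) ⊢ —b→ m1
LTS(Q): 3 reachable states
  n0 = rec X. (a.b.X)\{a,d} + b.b.(X + X) ⊢ —b→ n1
  n1 = b.((rec X. (a.b.X)\{a,d} + b.b.(X + X)) + (rec X. (a.b.X)\{a,d} + b.b.(X + X))) ⊢ —b→ n2
  n2 = (rec X. (a.b.X)\{a,d} + b.b.(X + X)) + (rec X. (a.b.X)\{a,d} + b.b.(X + X)) ⊢ —b→ n1
Partition-refinement fixed point:
  B0 = {m0, m1, m2, n0, n1, n2}
m0 ∈ B0, n0 ∈ B0 → same block
Bisimilar ⇒ trace-equivalent.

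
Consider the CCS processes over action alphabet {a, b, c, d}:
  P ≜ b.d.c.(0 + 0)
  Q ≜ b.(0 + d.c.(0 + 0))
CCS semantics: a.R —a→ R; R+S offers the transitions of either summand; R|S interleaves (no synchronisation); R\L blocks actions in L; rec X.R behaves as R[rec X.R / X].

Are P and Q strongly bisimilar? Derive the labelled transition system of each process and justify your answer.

Reachable graph of P (4 states):
  s0 = b.d.c.(0 + 0) → ··b··> s1
  s1 = d.c.(0 + 0) → ··d··> s2
  s2 = c.(0 + 0) → ··c··> s3
  s3 = 0 + 0 → (no moves)
Reachable graph of Q (4 states):
  t0 = b.(0 + d.c.(0 + 0)) → ··b··> t1
  t1 = 0 + d.c.(0 + 0) → ··d··> t2
  t2 = c.(0 + 0) → ··c··> t3
  t3 = 0 + 0 → (no moves)
Bisimilarity quotient blocks:
  B0 = {s0, t0}
  B1 = {s1, t1}
  B2 = {s2, t2}
  B3 = {s3, t3}
s0 ∈ B0, t0 ∈ B0 → same block

bisimilar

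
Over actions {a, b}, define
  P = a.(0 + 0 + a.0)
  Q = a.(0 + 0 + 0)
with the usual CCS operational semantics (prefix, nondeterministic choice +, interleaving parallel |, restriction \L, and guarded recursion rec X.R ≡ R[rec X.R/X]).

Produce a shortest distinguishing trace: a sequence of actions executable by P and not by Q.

aa

LTS(P): 3 reachable states
  u0 = a.(0 + 0 + a.0) | ··a··> u1
  u1 = 0 + 0 + a.0 | ··a··> u2
  u2 = 0 | ·
LTS(Q): 2 reachable states
  v0 = a.(0 + 0 + 0) | ··a··> v1
  v1 = 0 + 0 + 0 | ·
Trace ⟨aa⟩ through P, begin at {u0}:
  [1] a ⇒ {u1}
  [2] a ⇒ {u2}
  ✓ P
Trace ⟨aa⟩ through Q, begin at {v0}:
  [1] a ⇒ {v1}
  [2] a ⇒ ∅ (Q stuck)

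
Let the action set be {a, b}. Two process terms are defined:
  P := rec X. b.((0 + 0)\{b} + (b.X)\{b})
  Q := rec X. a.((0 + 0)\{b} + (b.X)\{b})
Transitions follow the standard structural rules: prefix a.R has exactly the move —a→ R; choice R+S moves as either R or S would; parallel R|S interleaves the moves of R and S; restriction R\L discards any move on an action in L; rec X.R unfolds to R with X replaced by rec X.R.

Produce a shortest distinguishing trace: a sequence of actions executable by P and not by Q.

b

LTS(P): 2 reachable states
  m0 = rec X. b.((0 + 0)\{b} + (b.X)\{b}) | =b=> m1
  m1 = (0 + 0)\{b} + (b.(rec X. b.((0 + 0)\{b} + (b.X)\{b})))\{b} | (no moves)
LTS(Q): 2 reachable states
  n0 = rec X. a.((0 + 0)\{b} + (b.X)\{b}) | =a=> n1
  n1 = (0 + 0)\{b} + (b.(rec X. a.((0 + 0)\{b} + (b.X)\{b})))\{b} | (no moves)
Executing b from P (initial set {m0}):
  [1] b ⇒ {m1}
  ✓ P
Executing b from Q (initial set {n0}):
  [1] b ⇒ ∅  — Q cannot continue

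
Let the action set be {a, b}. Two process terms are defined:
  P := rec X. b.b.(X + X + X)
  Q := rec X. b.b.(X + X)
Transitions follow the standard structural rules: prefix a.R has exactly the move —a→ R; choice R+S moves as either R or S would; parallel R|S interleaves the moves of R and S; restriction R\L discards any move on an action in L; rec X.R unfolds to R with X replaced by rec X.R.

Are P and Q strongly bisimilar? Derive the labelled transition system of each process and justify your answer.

P's transition system — 3 states:
  p0 = rec X. b.b.(X + X + X) | —b→ p1
  p1 = b.((rec X. b.b.(X + X + X)) + (rec X. b.b.(X + X + X)) + (rec X. b.b.(X + X + X))) | —b→ p2
  p2 = (rec X. b.b.(X + X + X)) + (rec X. b.b.(X + X + X)) + (rec X. b.b.(X + X + X)) | —b→ p1
Q's transition system — 3 states:
  q0 = rec X. b.b.(X + X) | —b→ q1
  q1 = b.((rec X. b.b.(X + X)) + (rec X. b.b.(X + X))) | —b→ q2
  q2 = (rec X. b.b.(X + X)) + (rec X. b.b.(X + X)) | —b→ q1
Partition-refinement fixed point:
  B0 = {p0, p1, p2, q0, q1, q2}
p0 ∈ B0, q0 ∈ B0 → same block

YES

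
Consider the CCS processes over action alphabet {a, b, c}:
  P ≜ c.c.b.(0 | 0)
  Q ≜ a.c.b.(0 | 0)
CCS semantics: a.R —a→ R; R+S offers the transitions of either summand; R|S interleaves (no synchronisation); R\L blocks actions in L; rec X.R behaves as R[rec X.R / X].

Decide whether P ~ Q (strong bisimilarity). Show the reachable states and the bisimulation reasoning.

LTS(P): 4 reachable states
  m0 = c.c.b.(0 | 0) ⊢ =c=> m1
  m1 = c.b.(0 | 0) ⊢ =c=> m2
  m2 = b.(0 | 0) ⊢ =b=> m3
  m3 = 0 | 0 ⊢ stopped
LTS(Q): 4 reachable states
  n0 = a.c.b.(0 | 0) ⊢ =a=> n1
  n1 = c.b.(0 | 0) ⊢ =c=> n2
  n2 = b.(0 | 0) ⊢ =b=> n3
  n3 = 0 | 0 ⊢ stopped
Partition-refinement fixed point:
  B0 = {m0}
  B1 = {m1, n1}
  B2 = {m2, n2}
  B3 = {m3, n3}
  B4 = {n0}
m0 ∈ B0, n0 ∈ B4 → different blocks

not bisimilar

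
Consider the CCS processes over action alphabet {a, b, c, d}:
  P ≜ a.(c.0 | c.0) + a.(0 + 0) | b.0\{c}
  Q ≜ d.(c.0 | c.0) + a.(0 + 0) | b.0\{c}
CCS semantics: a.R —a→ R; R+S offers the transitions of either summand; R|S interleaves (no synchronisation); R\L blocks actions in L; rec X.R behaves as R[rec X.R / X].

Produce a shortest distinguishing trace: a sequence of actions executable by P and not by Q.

LTS(P): 8 reachable states
  m0 = a.(c.0 | c.0) + a.(0 + 0) | b.0\{c} has moves =a=> m1, =a=> m2, =b=> m3
  m1 = (0 + 0) | b.0\{c} has moves =b=> m4
  m2 = c.0 | c.0 has moves =c=> m5, =c=> m6
  m3 = a.(0 + 0) | 0\{c} has moves =a=> m4
  m4 = (0 + 0) | 0\{c} has moves stopped
  m5 = 0 | c.0 has moves =c=> m7
  m6 = c.0 | 0 has moves =c=> m7
  m7 = 0 | 0 has moves stopped
LTS(Q): 8 reachable states
  n0 = d.(c.0 | c.0) + a.(0 + 0) | b.0\{c} has moves =a=> n1, =b=> n2, =d=> n3
  n1 = (0 + 0) | b.0\{c} has moves =b=> n4
  n2 = a.(0 + 0) | 0\{c} has moves =a=> n4
  n3 = c.0 | c.0 has moves =c=> n5, =c=> n6
  n4 = (0 + 0) | 0\{c} has moves stopped
  n5 = 0 | c.0 has moves =c=> n7
  n6 = c.0 | 0 has moves =c=> n7
  n7 = 0 | 0 has moves stopped
Executing ac from P (initial set {m0}):
  [1] a ⇒ {m1, m2}
  [2] c ⇒ {m5, m6}
  P completes σ.
Executing ac from Q (initial set {n0}):
  [1] a ⇒ {n1}
  [2] c ⇒ ∅  — Q cannot continue

ac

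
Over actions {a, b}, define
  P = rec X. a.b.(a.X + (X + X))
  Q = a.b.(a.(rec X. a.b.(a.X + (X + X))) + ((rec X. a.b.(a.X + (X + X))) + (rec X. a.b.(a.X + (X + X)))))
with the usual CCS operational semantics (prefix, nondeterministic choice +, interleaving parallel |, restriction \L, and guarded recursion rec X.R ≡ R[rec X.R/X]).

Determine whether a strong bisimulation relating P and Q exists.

bisimilar

LTS(P): 3 reachable states
  m0 = rec X. a.b.(a.X + (X + X)) ⊢ ··a··> m1
  m1 = b.(a.(rec X. a.b.(a.X + (X + X))) + ((rec X. a.b.(a.X + (X + X))) + (rec X. a.b.(a.X + (X + X))))) ⊢ ··b··> m2
  m2 = a.(rec X. a.b.(a.X + (X + X))) + ((rec X. a.b.(a.X + (X + X))) + (rec X. a.b.(a.X + (X + X)))) ⊢ ··a··> m0, ··a··> m1
LTS(Q): 4 reachable states
  n0 = a.b.(a.(rec X. a.b.(a.X + (X + X))) + ((rec X. a.b.(a.X + (X + X))) + (rec X. a.b.(a.X + (X + X))))) ⊢ ··a··> n1
  n1 = b.(a.(rec X. a.b.(a.X + (X + X))) + ((rec X. a.b.(a.X + (X + X))) + (rec X. a.b.(a.X + (X + X))))) ⊢ ··b··> n2
  n2 = a.(rec X. a.b.(a.X + (X + X))) + ((rec X. a.b.(a.X + (X + X))) + (rec X. a.b.(a.X + (X + X)))) ⊢ ··a··> n1, ··a··> n3
  n3 = rec X. a.b.(a.X + (X + X)) ⊢ ··a··> n1
Partition-refinement fixed point:
  B0 = {m0, n0, n3}
  B1 = {m1, n1}
  B2 = {m2, n2}
m0 ∈ B0, n0 ∈ B0 → same block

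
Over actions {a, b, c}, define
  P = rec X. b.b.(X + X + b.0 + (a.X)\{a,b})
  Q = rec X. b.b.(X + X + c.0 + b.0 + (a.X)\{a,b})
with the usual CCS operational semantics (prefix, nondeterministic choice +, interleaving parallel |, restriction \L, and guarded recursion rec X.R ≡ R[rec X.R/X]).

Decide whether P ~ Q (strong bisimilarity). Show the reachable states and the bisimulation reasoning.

P ≁ Q

Reachable graph of P (4 states):
  s0 = rec X. b.b.(X + X + b.0 + (a.X)\{a,b}) :: —b→ s1
  s1 = b.((rec X. b.b.(X + X + b.0 + (a.X)\{a,b})) + (rec X. b.b.(X + X + b.0 + (a.X)\{a,b})) + b.0 + (a.(rec X. b.b.(X + X + b.0 + (a.X)\{a,b})))\{a,b}) :: —b→ s2
  s2 = (rec X. b.b.(X + X + b.0 + (a.X)\{a,b})) + (rec X. b.b.(X + X + b.0 + (a.X)\{a,b})) + b.0 + (a.(rec X. b.b.(X + X + b.0 + (a.X)\{a,b})))\{a,b} :: —b→ s1, —b→ s3
  s3 = 0 :: deadlocked
Reachable graph of Q (4 states):
  t0 = rec X. b.b.(X + X + c.0 + b.0 + (a.X)\{a,b}) :: —b→ t1
  t1 = b.((rec X. b.b.(X + X + c.0 + b.0 + (a.X)\{a,b})) + (rec X. b.b.(X + X + c.0 + b.0 + (a.X)\{a,b})) + c.0 + b.0 + (a.(rec X. b.b.(X + X + c.0 + b.0 + (a.X)\{a,b})))\{a,b}) :: —b→ t2
  t2 = (rec X. b.b.(X + X + c.0 + b.0 + (a.X)\{a,b})) + (rec X. b.b.(X + X + c.0 + b.0 + (a.X)\{a,b})) + c.0 + b.0 + (a.(rec X. b.b.(X + X + c.0 + b.0 + (a.X)\{a,b})))\{a,b} :: —b→ t1, —b→ t3, —c→ t3
  t3 = 0 :: deadlocked
Partition-refinement fixed point:
  B0 = {s0}
  B1 = {s1}
  B2 = {s2}
  B3 = {s3, t3}
  B4 = {t0}
  B5 = {t1}
  B6 = {t2}
s0 ∈ B0, t0 ∈ B4 → different blocks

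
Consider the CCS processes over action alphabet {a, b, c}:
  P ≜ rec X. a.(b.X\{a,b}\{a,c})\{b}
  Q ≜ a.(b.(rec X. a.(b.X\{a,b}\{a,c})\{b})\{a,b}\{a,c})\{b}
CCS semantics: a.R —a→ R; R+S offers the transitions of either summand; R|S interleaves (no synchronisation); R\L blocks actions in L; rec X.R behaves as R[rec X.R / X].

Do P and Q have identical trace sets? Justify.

trace-equivalent

Reachable graph of P (2 states):
  u0 = rec X. a.(b.X\{a,b}\{a,c})\{b} has moves —a→ u1
  u1 = (b.(rec X. a.(b.X\{a,b}\{a,c})\{b})\{a,b}\{a,c})\{b} has moves ·
Reachable graph of Q (2 states):
  v0 = a.(b.(rec X. a.(b.X\{a,b}\{a,c})\{b})\{a,b}\{a,c})\{b} has moves —a→ v1
  v1 = (b.(rec X. a.(b.X\{a,b}\{a,c})\{b})\{a,b}\{a,c})\{b} has moves ·
Bisimilarity quotient blocks:
  B0 = {u0, v0}
  B1 = {u1, v1}
u0 ∈ B0, v0 ∈ B0 → same block
Bisimilar ⇒ trace-equivalent.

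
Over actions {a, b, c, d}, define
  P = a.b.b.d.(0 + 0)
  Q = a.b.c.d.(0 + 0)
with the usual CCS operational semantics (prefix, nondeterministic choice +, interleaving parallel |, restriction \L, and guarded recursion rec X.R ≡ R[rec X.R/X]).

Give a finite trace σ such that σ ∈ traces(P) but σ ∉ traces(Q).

LTS(P): 5 reachable states
  m0 = a.b.b.d.(0 + 0) :: =a=> m1
  m1 = b.b.d.(0 + 0) :: =b=> m2
  m2 = b.d.(0 + 0) :: =b=> m3
  m3 = d.(0 + 0) :: =d=> m4
  m4 = 0 + 0 :: (no moves)
LTS(Q): 5 reachable states
  n0 = a.b.c.d.(0 + 0) :: =a=> n1
  n1 = b.c.d.(0 + 0) :: =b=> n2
  n2 = c.d.(0 + 0) :: =c=> n3
  n3 = d.(0 + 0) :: =d=> n4
  n4 = 0 + 0 :: (no moves)
Run σ = ⟨abb⟩ on P: start {m0}
  [1] a ⇒ {m1}
  [2] b ⇒ {m2}
  [3] b ⇒ {m3}
  ✓ P
Run σ = ⟨abb⟩ on Q: start {n0}
  [1] a ⇒ {n1}
  [2] b ⇒ {n2}
  [3] b ⇒ no successor for Q

abb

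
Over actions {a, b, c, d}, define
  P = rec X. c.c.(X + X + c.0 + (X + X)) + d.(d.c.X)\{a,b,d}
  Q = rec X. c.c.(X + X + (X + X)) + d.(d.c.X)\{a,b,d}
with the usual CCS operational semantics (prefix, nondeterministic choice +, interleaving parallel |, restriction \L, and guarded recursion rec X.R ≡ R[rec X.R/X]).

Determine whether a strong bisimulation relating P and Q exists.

P ≁ Q

LTS(P): 5 reachable states
  p0 = rec X. c.c.(X + X + c.0 + (X + X)) + d.(d.c.X)\{a,b,d} → —c→ p1, —d→ p2
  p1 = c.((rec X. c.c.(X + X + c.0 + (X + X)) + d.(d.c.X)\{a,b,d}) + (rec X. c.c.(X + X + c.0 + (X + X)) + d.(d.c.X)\{a,b,d}) + c.0 + ((rec X. c.c.(X + X + c.0 + (X + X)) + d.(d.c.X)\{a,b,d}) + (rec X. c.c.(X + X + c.0 + (X + X)) + d.(d.c.X)\{a,b,d}))) → —c→ p3
  p2 = (d.c.(rec X. c.c.(X + X + c.0 + (X + X)) + d.(d.c.X)\{a,b,d}))\{a,b,d} → deadlocked
  p3 = (rec X. c.c.(X + X + c.0 + (X + X)) + d.(d.c.X)\{a,b,d}) + (rec X. c.c.(X + X + c.0 + (X + X)) + d.(d.c.X)\{a,b,d}) + c.0 + ((rec X. c.c.(X + X + c.0 + (X + X)) + d.(d.c.X)\{a,b,d}) + (rec X. c.c.(X + X + c.0 + (X + X)) + d.(d.c.X)\{a,b,d})) → —c→ p1, —c→ p4, —d→ p2
  p4 = 0 → deadlocked
LTS(Q): 4 reachable states
  q0 = rec X. c.c.(X + X + (X + X)) + d.(d.c.X)\{a,b,d} → —c→ q1, —d→ q2
  q1 = c.((rec X. c.c.(X + X + (X + X)) + d.(d.c.X)\{a,b,d}) + (rec X. c.c.(X + X + (X + X)) + d.(d.c.X)\{a,b,d}) + ((rec X. c.c.(X + X + (X + X)) + d.(d.c.X)\{a,b,d}) + (rec X. c.c.(X + X + (X + X)) + d.(d.c.X)\{a,b,d}))) → —c→ q3
  q2 = (d.c.(rec X. c.c.(X + X + (X + X)) + d.(d.c.X)\{a,b,d}))\{a,b,d} → deadlocked
  q3 = (rec X. c.c.(X + X + (X + X)) + d.(d.c.X)\{a,b,d}) + (rec X. c.c.(X + X + (X + X)) + d.(d.c.X)\{a,b,d}) + ((rec X. c.c.(X + X + (X + X)) + d.(d.c.X)\{a,b,d}) + (rec X. c.c.(X + X + (X + X)) + d.(d.c.X)\{a,b,d})) → —c→ q1, —d→ q2
Bisimilarity quotient blocks:
  B0 = {p0}
  B1 = {p1}
  B2 = {p3}
  B3 = {p2, p4, q2}
  B4 = {q0, q3}
  B5 = {q1}
p0 ∈ B0, q0 ∈ B4 → different blocks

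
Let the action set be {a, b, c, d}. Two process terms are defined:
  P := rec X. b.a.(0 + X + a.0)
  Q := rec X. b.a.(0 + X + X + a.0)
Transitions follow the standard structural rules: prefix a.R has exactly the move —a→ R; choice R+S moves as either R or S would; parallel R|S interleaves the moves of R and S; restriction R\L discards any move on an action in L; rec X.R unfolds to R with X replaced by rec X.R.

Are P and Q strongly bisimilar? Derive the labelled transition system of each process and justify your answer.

P's transition system — 4 states:
  u0 = rec X. b.a.(0 + X + a.0) ⊢ =b=> u1
  u1 = a.(0 + (rec X. b.a.(0 + X + a.0)) + a.0) ⊢ =a=> u2
  u2 = 0 + (rec X. b.a.(0 + X + a.0)) + a.0 ⊢ =a=> u3, =b=> u1
  u3 = 0 ⊢ stopped
Q's transition system — 4 states:
  v0 = rec X. b.a.(0 + X + X + a.0) ⊢ =b=> v1
  v1 = a.(0 + (rec X. b.a.(0 + X + X + a.0)) + (rec X. b.a.(0 + X + X + a.0)) + a.0) ⊢ =a=> v2
  v2 = 0 + (rec X. b.a.(0 + X + X + a.0)) + (rec X. b.a.(0 + X + X + a.0)) + a.0 ⊢ =a=> v3, =b=> v1
  v3 = 0 ⊢ stopped
Coarsest stable partition (strong bisimilarity classes):
  B0 = {u0, v0}
  B1 = {u1, v1}
  B2 = {u2, v2}
  B3 = {u3, v3}
u0 ∈ B0, v0 ∈ B0 → same block

YES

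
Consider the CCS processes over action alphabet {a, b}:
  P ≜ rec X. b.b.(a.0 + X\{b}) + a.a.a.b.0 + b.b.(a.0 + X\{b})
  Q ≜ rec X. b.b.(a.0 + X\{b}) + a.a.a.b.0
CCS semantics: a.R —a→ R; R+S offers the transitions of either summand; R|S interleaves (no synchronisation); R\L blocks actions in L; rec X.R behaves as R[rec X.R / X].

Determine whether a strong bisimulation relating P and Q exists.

bisimilar

Reachable graph of P (10 states):
  u0 = rec X. b.b.(a.0 + X\{b}) + a.a.a.b.0 + b.b.(a.0 + X\{b}) | ··a··> u1, ··b··> u2
  u1 = a.a.b.0 | ··a··> u3
  u2 = b.(a.0 + (rec X. b.b.(a.0 + X\{b}) + a.a.a.b.0 + b.b.(a.0 + X\{b}))\{b}) | ··b··> u4
  u3 = a.b.0 | ··a··> u5
  u4 = a.0 + (rec X. b.b.(a.0 + X\{b}) + a.a.a.b.0 + b.b.(a.0 + X\{b}))\{b} | ··a··> u6, ··a··> u7
  u5 = b.0 | ··b··> u7
  u6 = (a.a.b.0)\{b} | ··a··> u8
  u7 = 0 | (no moves)
  u8 = (a.b.0)\{b} | ··a··> u9
  u9 = (b.0)\{b} | (no moves)
Reachable graph of Q (10 states):
  v0 = rec X. b.b.(a.0 + X\{b}) + a.a.a.b.0 | ··a··> v1, ··b··> v2
  v1 = a.a.b.0 | ··a··> v3
  v2 = b.(a.0 + (rec X. b.b.(a.0 + X\{b}) + a.a.a.b.0)\{b}) | ··b··> v4
  v3 = a.b.0 | ··a··> v5
  v4 = a.0 + (rec X. b.b.(a.0 + X\{b}) + a.a.a.b.0)\{b} | ··a··> v6, ··a··> v7
  v5 = b.0 | ··b··> v7
  v6 = (a.a.b.0)\{b} | ··a··> v8
  v7 = 0 | (no moves)
  v8 = (a.b.0)\{b} | ··a··> v9
  v9 = (b.0)\{b} | (no moves)
Coarsest stable partition (strong bisimilarity classes):
  B0 = {u0, v0}
  B1 = {u2, v2}
  B2 = {u4, v4}
  B3 = {u7, u9, v7, v9}
  B4 = {u6, v6}
  B5 = {u8, v8}
  B6 = {u1, v1}
  B7 = {u3, v3}
  B8 = {u5, v5}
u0 ∈ B0, v0 ∈ B0 → same block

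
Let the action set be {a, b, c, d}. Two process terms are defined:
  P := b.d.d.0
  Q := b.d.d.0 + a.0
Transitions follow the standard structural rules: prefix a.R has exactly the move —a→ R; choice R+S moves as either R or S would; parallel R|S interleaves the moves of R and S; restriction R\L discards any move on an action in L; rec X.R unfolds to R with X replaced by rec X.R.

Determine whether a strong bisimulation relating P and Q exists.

NO

Reachable graph of P (4 states):
  s0 = b.d.d.0 | =b=> s1
  s1 = d.d.0 | =d=> s2
  s2 = d.0 | =d=> s3
  s3 = 0 | ∅
Reachable graph of Q (4 states):
  t0 = b.d.d.0 + a.0 | =a=> t1, =b=> t2
  t1 = 0 | ∅
  t2 = d.d.0 | =d=> t3
  t3 = d.0 | =d=> t1
Partition-refinement fixed point:
  B0 = {s0}
  B1 = {s1, t2}
  B2 = {s2, t3}
  B3 = {s3, t1}
  B4 = {t0}
s0 ∈ B0, t0 ∈ B4 → different blocks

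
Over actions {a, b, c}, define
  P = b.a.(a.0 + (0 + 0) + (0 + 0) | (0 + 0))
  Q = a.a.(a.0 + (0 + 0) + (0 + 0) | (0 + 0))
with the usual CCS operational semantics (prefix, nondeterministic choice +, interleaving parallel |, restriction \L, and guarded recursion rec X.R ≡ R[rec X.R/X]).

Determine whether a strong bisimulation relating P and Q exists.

P's transition system — 4 states:
  m0 = b.a.(a.0 + (0 + 0) + (0 + 0) | (0 + 0)) | ··b··> m1
  m1 = a.(a.0 + (0 + 0) + (0 + 0) | (0 + 0)) | ··a··> m2
  m2 = a.0 + (0 + 0) + (0 + 0) | (0 + 0) | ··a··> m3
  m3 = 0 | deadlocked
Q's transition system — 4 states:
  n0 = a.a.(a.0 + (0 + 0) + (0 + 0) | (0 + 0)) | ··a··> n1
  n1 = a.(a.0 + (0 + 0) + (0 + 0) | (0 + 0)) | ··a··> n2
  n2 = a.0 + (0 + 0) + (0 + 0) | (0 + 0) | ··a··> n3
  n3 = 0 | deadlocked
Partition-refinement fixed point:
  B0 = {m0}
  B1 = {m1, n1}
  B2 = {m2, n2}
  B3 = {m3, n3}
  B4 = {n0}
m0 ∈ B0, n0 ∈ B4 → different blocks

not bisimilar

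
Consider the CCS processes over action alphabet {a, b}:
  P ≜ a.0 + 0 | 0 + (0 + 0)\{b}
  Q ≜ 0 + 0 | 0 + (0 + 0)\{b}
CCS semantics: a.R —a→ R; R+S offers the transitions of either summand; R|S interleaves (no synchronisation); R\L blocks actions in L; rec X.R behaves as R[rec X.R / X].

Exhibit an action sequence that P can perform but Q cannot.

P's transition system — 2 states:
  s0 = a.0 + 0 | 0 + (0 + 0)\{b} :: --a--▸ s1
  s1 = 0 :: ∅
Q's transition system — 1 states:
  t0 = 0 + 0 | 0 + (0 + 0)\{b} :: ∅
Executing a from P (initial set {s0}):
  after a @ step 1: {s1}
  — P admits the full trace.
Executing a from Q (initial set {t0}):
  after a @ step 1: no successor for Q

a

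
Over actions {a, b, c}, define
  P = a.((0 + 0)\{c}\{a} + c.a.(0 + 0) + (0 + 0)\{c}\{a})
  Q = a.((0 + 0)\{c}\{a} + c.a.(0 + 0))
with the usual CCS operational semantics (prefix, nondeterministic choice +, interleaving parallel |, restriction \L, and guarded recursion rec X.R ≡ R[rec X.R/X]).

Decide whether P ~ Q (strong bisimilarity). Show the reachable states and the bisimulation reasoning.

bisimilar

P's transition system — 4 states:
  m0 = a.((0 + 0)\{c}\{a} + c.a.(0 + 0) + (0 + 0)\{c}\{a}) | --a--▸ m1
  m1 = (0 + 0)\{c}\{a} + c.a.(0 + 0) + (0 + 0)\{c}\{a} | --c--▸ m2
  m2 = a.(0 + 0) | --a--▸ m3
  m3 = 0 + 0 | stopped
Q's transition system — 4 states:
  n0 = a.((0 + 0)\{c}\{a} + c.a.(0 + 0)) | --a--▸ n1
  n1 = (0 + 0)\{c}\{a} + c.a.(0 + 0) | --c--▸ n2
  n2 = a.(0 + 0) | --a--▸ n3
  n3 = 0 + 0 | stopped
Coarsest stable partition (strong bisimilarity classes):
  B0 = {m0, n0}
  B1 = {m1, n1}
  B2 = {m2, n2}
  B3 = {m3, n3}
m0 ∈ B0, n0 ∈ B0 → same block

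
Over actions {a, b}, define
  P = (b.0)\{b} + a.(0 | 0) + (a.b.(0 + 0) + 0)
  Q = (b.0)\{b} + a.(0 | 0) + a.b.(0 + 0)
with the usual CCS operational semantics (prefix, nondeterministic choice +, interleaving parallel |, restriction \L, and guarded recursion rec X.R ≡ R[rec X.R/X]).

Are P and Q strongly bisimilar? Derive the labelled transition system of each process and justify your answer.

P ~ Q

Reachable graph of P (4 states):
  m0 = (b.0)\{b} + a.(0 | 0) + (a.b.(0 + 0) + 0) | —a→ m1, —a→ m2
  m1 = 0 | 0 | deadlocked
  m2 = b.(0 + 0) | —b→ m3
  m3 = 0 + 0 | deadlocked
Reachable graph of Q (4 states):
  n0 = (b.0)\{b} + a.(0 | 0) + a.b.(0 + 0) | —a→ n1, —a→ n2
  n1 = 0 | 0 | deadlocked
  n2 = b.(0 + 0) | —b→ n3
  n3 = 0 + 0 | deadlocked
Partition-refinement fixed point:
  B0 = {m0, n0}
  B1 = {m1, m3, n1, n3}
  B2 = {m2, n2}
m0 ∈ B0, n0 ∈ B0 → same block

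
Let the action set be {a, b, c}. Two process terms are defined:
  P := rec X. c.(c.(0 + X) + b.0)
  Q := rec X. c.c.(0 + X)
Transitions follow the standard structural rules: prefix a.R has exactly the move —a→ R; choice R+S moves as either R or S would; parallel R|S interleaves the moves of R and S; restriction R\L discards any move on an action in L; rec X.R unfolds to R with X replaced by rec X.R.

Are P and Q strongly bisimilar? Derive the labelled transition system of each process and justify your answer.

P ≁ Q

LTS(P): 4 reachable states
  p0 = rec X. c.(c.(0 + X) + b.0) → -c-> p1
  p1 = c.(0 + (rec X. c.(c.(0 + X) + b.0))) + b.0 → -b-> p2, -c-> p3
  p2 = 0 → stopped
  p3 = 0 + (rec X. c.(c.(0 + X) + b.0)) → -c-> p1
LTS(Q): 3 reachable states
  q0 = rec X. c.c.(0 + X) → -c-> q1
  q1 = c.(0 + (rec X. c.c.(0 + X))) → -c-> q2
  q2 = 0 + (rec X. c.c.(0 + X)) → -c-> q1
Partition-refinement fixed point:
  B0 = {p0, p3}
  B1 = {p1}
  B2 = {p2}
  B3 = {q0, q1, q2}
p0 ∈ B0, q0 ∈ B3 → different blocks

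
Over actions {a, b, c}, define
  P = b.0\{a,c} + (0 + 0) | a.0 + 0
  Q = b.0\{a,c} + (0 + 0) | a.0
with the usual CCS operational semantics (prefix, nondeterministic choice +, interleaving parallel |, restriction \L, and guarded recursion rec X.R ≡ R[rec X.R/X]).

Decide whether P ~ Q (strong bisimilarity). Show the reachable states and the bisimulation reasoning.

P's transition system — 3 states:
  u0 = b.0\{a,c} + (0 + 0) | a.0 + 0 ⊢ -a-> u1, -b-> u2
  u1 = (0 + 0) | 0 ⊢ (no moves)
  u2 = 0\{a,c} ⊢ (no moves)
Q's transition system — 3 states:
  v0 = b.0\{a,c} + (0 + 0) | a.0 ⊢ -a-> v1, -b-> v2
  v1 = (0 + 0) | 0 ⊢ (no moves)
  v2 = 0\{a,c} ⊢ (no moves)
Partition-refinement fixed point:
  B0 = {u0, v0}
  B1 = {u1, u2, v1, v2}
u0 ∈ B0, v0 ∈ B0 → same block

YES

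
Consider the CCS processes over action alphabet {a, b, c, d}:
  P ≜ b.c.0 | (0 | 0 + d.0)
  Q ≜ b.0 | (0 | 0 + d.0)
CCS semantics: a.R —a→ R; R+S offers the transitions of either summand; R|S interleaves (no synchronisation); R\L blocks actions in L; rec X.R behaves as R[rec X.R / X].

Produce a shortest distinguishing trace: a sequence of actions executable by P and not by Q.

P's transition system — 6 states:
  m0 = b.c.0 | (0 | 0 + d.0) | =b=> m1, =d=> m2
  m1 = c.0 | (0 | 0 + d.0) | =c=> m3, =d=> m4
  m2 = b.c.0 | 0 | =b=> m4
  m3 = 0 | (0 | 0 + d.0) | =d=> m5
  m4 = c.0 | 0 | =c=> m5
  m5 = 0 | 0 | ·
Q's transition system — 4 states:
  n0 = b.0 | (0 | 0 + d.0) | =b=> n1, =d=> n2
  n1 = 0 | (0 | 0 + d.0) | =d=> n3
  n2 = b.0 | 0 | =b=> n3
  n3 = 0 | 0 | ·
Executing bc from P (initial set {m0}):
  [1] b ⇒ {m1}
  [2] c ⇒ {m3}
  ✓ P
Executing bc from Q (initial set {n0}):
  [1] b ⇒ {n1}
  [2] c ⇒ ∅ (Q stuck)

bc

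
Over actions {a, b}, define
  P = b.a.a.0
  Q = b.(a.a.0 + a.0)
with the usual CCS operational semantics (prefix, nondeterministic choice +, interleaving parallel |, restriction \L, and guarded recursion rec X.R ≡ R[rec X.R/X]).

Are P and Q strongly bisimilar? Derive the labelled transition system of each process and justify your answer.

LTS(P): 4 reachable states
  p0 = b.a.a.0 has moves —b→ p1
  p1 = a.a.0 has moves —a→ p2
  p2 = a.0 has moves —a→ p3
  p3 = 0 has moves ∅
LTS(Q): 4 reachable states
  q0 = b.(a.a.0 + a.0) has moves —b→ q1
  q1 = a.a.0 + a.0 has moves —a→ q2, —a→ q3
  q2 = 0 has moves ∅
  q3 = a.0 has moves —a→ q2
Coarsest stable partition (strong bisimilarity classes):
  B0 = {p0}
  B1 = {p1}
  B2 = {p2, q3}
  B3 = {p3, q2}
  B4 = {q0}
  B5 = {q1}
p0 ∈ B0, q0 ∈ B4 → different blocks

P ≁ Q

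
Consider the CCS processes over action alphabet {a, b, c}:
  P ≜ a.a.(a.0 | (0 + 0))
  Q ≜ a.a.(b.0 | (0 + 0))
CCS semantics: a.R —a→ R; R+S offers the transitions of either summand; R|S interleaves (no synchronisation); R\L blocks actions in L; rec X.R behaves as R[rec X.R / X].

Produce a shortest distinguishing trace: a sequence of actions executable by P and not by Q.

aaa

Reachable graph of P (4 states):
  m0 = a.a.(a.0 | (0 + 0)) :: =a=> m1
  m1 = a.(a.0 | (0 + 0)) :: =a=> m2
  m2 = a.0 | (0 + 0) :: =a=> m3
  m3 = 0 | (0 + 0) :: ·
Reachable graph of Q (4 states):
  n0 = a.a.(b.0 | (0 + 0)) :: =a=> n1
  n1 = a.(b.0 | (0 + 0)) :: =a=> n2
  n2 = b.0 | (0 + 0) :: =b=> n3
  n3 = 0 | (0 + 0) :: ·
Run σ = ⟨aaa⟩ on P: start {m0}
  step 1 (a): {m1}
  step 2 (a): {m2}
  step 3 (a): {m3}
  P completes σ.
Run σ = ⟨aaa⟩ on Q: start {n0}
  step 1 (a): {n1}
  step 2 (a): {n2}
  step 3 (a): ∅ (Q stuck)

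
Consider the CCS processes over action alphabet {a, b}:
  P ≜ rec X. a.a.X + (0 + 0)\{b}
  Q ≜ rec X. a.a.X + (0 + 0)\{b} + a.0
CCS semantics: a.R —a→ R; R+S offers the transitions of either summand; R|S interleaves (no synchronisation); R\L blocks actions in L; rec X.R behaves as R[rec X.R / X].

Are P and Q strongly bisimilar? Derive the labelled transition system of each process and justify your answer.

LTS(P): 2 reachable states
  u0 = rec X. a.a.X + (0 + 0)\{b} has moves --a--▸ u1
  u1 = a.(rec X. a.a.X + (0 + 0)\{b}) has moves --a--▸ u0
LTS(Q): 3 reachable states
  v0 = rec X. a.a.X + (0 + 0)\{b} + a.0 has moves --a--▸ v1, --a--▸ v2
  v1 = 0 has moves ·
  v2 = a.(rec X. a.a.X + (0 + 0)\{b} + a.0) has moves --a--▸ v0
Coarsest stable partition (strong bisimilarity classes):
  B0 = {u0, u1}
  B1 = {v0}
  B2 = {v1}
  B3 = {v2}
u0 ∈ B0, v0 ∈ B1 → different blocks

NO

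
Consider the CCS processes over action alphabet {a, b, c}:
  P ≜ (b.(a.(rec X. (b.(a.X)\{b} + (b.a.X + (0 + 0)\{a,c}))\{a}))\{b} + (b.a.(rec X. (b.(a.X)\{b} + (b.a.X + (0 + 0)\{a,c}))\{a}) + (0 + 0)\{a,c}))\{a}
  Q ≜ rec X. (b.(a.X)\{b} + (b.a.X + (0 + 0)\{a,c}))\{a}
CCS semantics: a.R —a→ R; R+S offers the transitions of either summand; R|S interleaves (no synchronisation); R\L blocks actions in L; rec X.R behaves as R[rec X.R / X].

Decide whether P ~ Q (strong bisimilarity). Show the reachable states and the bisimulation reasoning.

LTS(P): 3 reachable states
  s0 = (b.(a.(rec X. (b.(a.X)\{b} + (b.a.X + (0 + 0)\{a,c}))\{a}))\{b} + (b.a.(rec X. (b.(a.X)\{b} + (b.a.X + (0 + 0)\{a,c}))\{a}) + (0 + 0)\{a,c}))\{a} ⊢ -b-> s1, -b-> s2
  s1 = (a.(rec X. (b.(a.X)\{b} + (b.a.X + (0 + 0)\{a,c}))\{a}))\{a} ⊢ ∅
  s2 = (a.(rec X. (b.(a.X)\{b} + (b.a.X + (0 + 0)\{a,c}))\{a}))\{b}\{a} ⊢ ∅
LTS(Q): 3 reachable states
  t0 = rec X. (b.(a.X)\{b} + (b.a.X + (0 + 0)\{a,c}))\{a} ⊢ -b-> t1, -b-> t2
  t1 = (a.(rec X. (b.(a.X)\{b} + (b.a.X + (0 + 0)\{a,c}))\{a}))\{a} ⊢ ∅
  t2 = (a.(rec X. (b.(a.X)\{b} + (b.a.X + (0 + 0)\{a,c}))\{a}))\{b}\{a} ⊢ ∅
Partition-refinement fixed point:
  B0 = {s0, t0}
  B1 = {s1, s2, t1, t2}
s0 ∈ B0, t0 ∈ B0 → same block

bisimilar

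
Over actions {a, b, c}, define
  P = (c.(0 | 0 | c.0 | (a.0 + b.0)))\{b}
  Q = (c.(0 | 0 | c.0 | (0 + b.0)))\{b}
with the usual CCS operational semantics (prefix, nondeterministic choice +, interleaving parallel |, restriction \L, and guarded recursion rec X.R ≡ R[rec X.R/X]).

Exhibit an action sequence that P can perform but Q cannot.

ca

Reachable graph of P (5 states):
  p0 = (c.(0 | 0 | c.0 | (a.0 + b.0)))\{b} | =c=> p1
  p1 = (0 | 0 | c.0 | (a.0 + b.0))\{b} | =a=> p2, =c=> p3
  p2 = (0 | 0 | c.0 | 0)\{b} | =c=> p4
  p3 = (0 | 0 | 0 | (a.0 + b.0))\{b} | =a=> p4
  p4 = (0 | 0 | 0 | 0)\{b} | ·
Reachable graph of Q (3 states):
  q0 = (c.(0 | 0 | c.0 | (0 + b.0)))\{b} | =c=> q1
  q1 = (0 | 0 | c.0 | (0 + b.0))\{b} | =c=> q2
  q2 = (0 | 0 | 0 | (0 + b.0))\{b} | ·
Run σ = ⟨ca⟩ on P: start {p0}
  after c @ step 1: {p1}
  after a @ step 2: {p2}
  — P admits the full trace.
Run σ = ⟨ca⟩ on Q: start {q0}
  after c @ step 1: {q1}
  after a @ step 2: ∅  — Q cannot continue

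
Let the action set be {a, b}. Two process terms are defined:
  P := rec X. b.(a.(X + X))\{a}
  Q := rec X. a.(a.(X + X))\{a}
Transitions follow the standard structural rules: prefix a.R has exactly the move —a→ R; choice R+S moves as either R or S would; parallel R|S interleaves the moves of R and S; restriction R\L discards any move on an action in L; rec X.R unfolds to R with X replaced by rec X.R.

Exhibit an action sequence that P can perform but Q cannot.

LTS(P): 2 reachable states
  s0 = rec X. b.(a.(X + X))\{a} ⊢ —b→ s1
  s1 = (a.((rec X. b.(a.(X + X))\{a}) + (rec X. b.(a.(X + X))\{a})))\{a} ⊢ (no moves)
LTS(Q): 2 reachable states
  t0 = rec X. a.(a.(X + X))\{a} ⊢ —a→ t1
  t1 = (a.((rec X. a.(a.(X + X))\{a}) + (rec X. a.(a.(X + X))\{a})))\{a} ⊢ (no moves)
Trace ⟨b⟩ through P, begin at {s0}:
  [1] b ⇒ {s1}
  — P admits the full trace.
Trace ⟨b⟩ through Q, begin at {t0}:
  [1] b ⇒ ∅ (Q stuck)

b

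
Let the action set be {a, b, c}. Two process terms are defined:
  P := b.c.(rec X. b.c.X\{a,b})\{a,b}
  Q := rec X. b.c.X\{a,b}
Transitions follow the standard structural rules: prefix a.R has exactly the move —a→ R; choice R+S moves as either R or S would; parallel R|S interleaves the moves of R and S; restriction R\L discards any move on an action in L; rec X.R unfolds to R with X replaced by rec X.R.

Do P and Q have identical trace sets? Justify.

traces(P) = traces(Q)

Reachable graph of P (3 states):
  p0 = b.c.(rec X. b.c.X\{a,b})\{a,b} | ··b··> p1
  p1 = c.(rec X. b.c.X\{a,b})\{a,b} | ··c··> p2
  p2 = (rec X. b.c.X\{a,b})\{a,b} | (no moves)
Reachable graph of Q (3 states):
  q0 = rec X. b.c.X\{a,b} | ··b··> q1
  q1 = c.(rec X. b.c.X\{a,b})\{a,b} | ··c··> q2
  q2 = (rec X. b.c.X\{a,b})\{a,b} | (no moves)
Partition-refinement fixed point:
  B0 = {p0, q0}
  B1 = {p1, q1}
  B2 = {p2, q2}
p0 ∈ B0, q0 ∈ B0 → same block
Bisimilar ⇒ trace-equivalent.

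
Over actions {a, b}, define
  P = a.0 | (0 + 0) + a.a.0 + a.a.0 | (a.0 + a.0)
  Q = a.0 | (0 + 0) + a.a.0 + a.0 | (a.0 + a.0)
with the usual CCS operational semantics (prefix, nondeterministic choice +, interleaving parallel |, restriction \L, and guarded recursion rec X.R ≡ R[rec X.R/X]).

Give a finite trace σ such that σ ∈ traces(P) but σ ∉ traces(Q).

P's transition system — 9 states:
  m0 = a.0 | (0 + 0) + a.a.0 + a.a.0 | (a.0 + a.0) :: —a→ m1, —a→ m2, —a→ m3, —a→ m4
  m1 = 0 | (0 + 0) :: deadlocked
  m2 = a.0 :: —a→ m5
  m3 = a.0 | (a.0 + a.0) :: —a→ m6, —a→ m7
  m4 = a.a.0 | 0 :: —a→ m7
  m5 = 0 :: deadlocked
  m6 = 0 | (a.0 + a.0) :: —a→ m8
  m7 = a.0 | 0 :: —a→ m8
  m8 = 0 | 0 :: deadlocked
Q's transition system — 7 states:
  n0 = a.0 | (0 + 0) + a.a.0 + a.0 | (a.0 + a.0) :: —a→ n1, —a→ n2, —a→ n3, —a→ n4
  n1 = 0 | (0 + 0) :: deadlocked
  n2 = 0 | (a.0 + a.0) :: —a→ n5
  n3 = a.0 :: —a→ n6
  n4 = a.0 | 0 :: —a→ n5
  n5 = 0 | 0 :: deadlocked
  n6 = 0 :: deadlocked
Executing aaa from P (initial set {m0}):
  step 1 (a): {m1, m2, m3, m4}
  step 2 (a): {m5, m6, m7}
  step 3 (a): {m8}
  P completes σ.
Executing aaa from Q (initial set {n0}):
  step 1 (a): {n1, n2, n3, n4}
  step 2 (a): {n5, n6}
  step 3 (a): ∅ (Q stuck)

aaa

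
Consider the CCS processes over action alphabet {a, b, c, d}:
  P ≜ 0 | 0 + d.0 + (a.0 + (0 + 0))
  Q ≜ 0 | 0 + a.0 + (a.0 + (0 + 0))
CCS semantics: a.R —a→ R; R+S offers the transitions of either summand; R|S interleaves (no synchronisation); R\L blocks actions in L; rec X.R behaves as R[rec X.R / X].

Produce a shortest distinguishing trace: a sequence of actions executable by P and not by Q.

d

LTS(P): 2 reachable states
  m0 = 0 | 0 + d.0 + (a.0 + (0 + 0)) ⊢ ··a··> m1, ··d··> m1
  m1 = 0 ⊢ deadlocked
LTS(Q): 2 reachable states
  n0 = 0 | 0 + a.0 + (a.0 + (0 + 0)) ⊢ ··a··> n1
  n1 = 0 ⊢ deadlocked
Trace ⟨d⟩ through P, begin at {m0}:
  after d @ step 1: {m1}
  P completes σ.
Trace ⟨d⟩ through Q, begin at {n0}:
  after d @ step 1: ∅ (Q stuck)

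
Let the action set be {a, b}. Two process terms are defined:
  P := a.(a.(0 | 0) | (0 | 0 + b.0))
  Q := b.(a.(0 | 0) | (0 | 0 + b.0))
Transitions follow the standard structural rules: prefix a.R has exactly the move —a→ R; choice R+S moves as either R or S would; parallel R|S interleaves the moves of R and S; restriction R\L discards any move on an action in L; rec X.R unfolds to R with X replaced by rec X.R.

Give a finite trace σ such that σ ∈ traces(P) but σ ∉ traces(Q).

a

P's transition system — 5 states:
  m0 = a.(a.(0 | 0) | (0 | 0 + b.0)) has moves =a=> m1
  m1 = a.(0 | 0) | (0 | 0 + b.0) has moves =a=> m2, =b=> m3
  m2 = 0 | 0 | (0 | 0 + b.0) has moves =b=> m4
  m3 = a.(0 | 0) | 0 has moves =a=> m4
  m4 = 0 | 0 | 0 has moves stopped
Q's transition system — 5 states:
  n0 = b.(a.(0 | 0) | (0 | 0 + b.0)) has moves =b=> n1
  n1 = a.(0 | 0) | (0 | 0 + b.0) has moves =a=> n2, =b=> n3
  n2 = 0 | 0 | (0 | 0 + b.0) has moves =b=> n4
  n3 = a.(0 | 0) | 0 has moves =a=> n4
  n4 = 0 | 0 | 0 has moves stopped
Trace ⟨a⟩ through P, begin at {m0}:
  [1] a ⇒ {m1}
  ✓ P
Trace ⟨a⟩ through Q, begin at {n0}:
  [1] a ⇒ no successor for Q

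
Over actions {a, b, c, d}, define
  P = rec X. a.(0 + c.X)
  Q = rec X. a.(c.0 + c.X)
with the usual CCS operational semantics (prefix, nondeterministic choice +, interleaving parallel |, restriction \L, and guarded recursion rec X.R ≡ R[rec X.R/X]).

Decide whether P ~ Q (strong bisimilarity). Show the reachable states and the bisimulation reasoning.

not bisimilar

P's transition system — 2 states:
  p0 = rec X. a.(0 + c.X) → =a=> p1
  p1 = 0 + c.(rec X. a.(0 + c.X)) → =c=> p0
Q's transition system — 3 states:
  q0 = rec X. a.(c.0 + c.X) → =a=> q1
  q1 = c.0 + c.(rec X. a.(c.0 + c.X)) → =c=> q0, =c=> q2
  q2 = 0 → ∅
Coarsest stable partition (strong bisimilarity classes):
  B0 = {p0}
  B1 = {p1}
  B2 = {q0}
  B3 = {q1}
  B4 = {q2}
p0 ∈ B0, q0 ∈ B2 → different blocks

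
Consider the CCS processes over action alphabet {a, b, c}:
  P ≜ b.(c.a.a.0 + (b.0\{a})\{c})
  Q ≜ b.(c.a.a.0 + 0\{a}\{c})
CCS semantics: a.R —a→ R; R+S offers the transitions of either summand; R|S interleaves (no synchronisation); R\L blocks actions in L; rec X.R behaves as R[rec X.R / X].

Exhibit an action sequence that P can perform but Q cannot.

bb

Reachable graph of P (6 states):
  s0 = b.(c.a.a.0 + (b.0\{a})\{c}) :: -b-> s1
  s1 = c.a.a.0 + (b.0\{a})\{c} :: -b-> s2, -c-> s3
  s2 = 0\{a}\{c} :: ∅
  s3 = a.a.0 :: -a-> s4
  s4 = a.0 :: -a-> s5
  s5 = 0 :: ∅
Reachable graph of Q (5 states):
  t0 = b.(c.a.a.0 + 0\{a}\{c}) :: -b-> t1
  t1 = c.a.a.0 + 0\{a}\{c} :: -c-> t2
  t2 = a.a.0 :: -a-> t3
  t3 = a.0 :: -a-> t4
  t4 = 0 :: ∅
Trace ⟨bb⟩ through P, begin at {s0}:
  step 1 (b): {s1}
  step 2 (b): {s2}
  P completes σ.
Trace ⟨bb⟩ through Q, begin at {t0}:
  step 1 (b): {t1}
  step 2 (b): ∅  — Q cannot continue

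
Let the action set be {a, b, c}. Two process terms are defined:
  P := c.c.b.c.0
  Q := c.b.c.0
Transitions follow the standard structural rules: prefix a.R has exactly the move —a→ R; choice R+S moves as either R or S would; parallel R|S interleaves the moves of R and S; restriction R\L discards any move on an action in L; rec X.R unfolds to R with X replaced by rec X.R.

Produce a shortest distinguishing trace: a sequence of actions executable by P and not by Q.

cc

Reachable graph of P (5 states):
  u0 = c.c.b.c.0 | ··c··> u1
  u1 = c.b.c.0 | ··c··> u2
  u2 = b.c.0 | ··b··> u3
  u3 = c.0 | ··c··> u4
  u4 = 0 | (no moves)
Reachable graph of Q (4 states):
  v0 = c.b.c.0 | ··c··> v1
  v1 = b.c.0 | ··b··> v2
  v2 = c.0 | ··c··> v3
  v3 = 0 | (no moves)
Executing cc from P (initial set {u0}):
  [1] c ⇒ {u1}
  [2] c ⇒ {u2}
  ✓ P
Executing cc from Q (initial set {v0}):
  [1] c ⇒ {v1}
  [2] c ⇒ ∅ (Q stuck)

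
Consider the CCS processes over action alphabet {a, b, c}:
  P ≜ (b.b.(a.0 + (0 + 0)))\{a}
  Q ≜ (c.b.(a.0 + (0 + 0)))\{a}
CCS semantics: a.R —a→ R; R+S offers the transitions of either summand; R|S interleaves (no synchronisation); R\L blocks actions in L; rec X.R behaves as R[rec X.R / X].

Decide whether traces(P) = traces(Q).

P's transition system — 3 states:
  s0 = (b.b.(a.0 + (0 + 0)))\{a} has moves —b→ s1
  s1 = (b.(a.0 + (0 + 0)))\{a} has moves —b→ s2
  s2 = (a.0 + (0 + 0))\{a} has moves stopped
Q's transition system — 3 states:
  t0 = (c.b.(a.0 + (0 + 0)))\{a} has moves —c→ t1
  t1 = (b.(a.0 + (0 + 0)))\{a} has moves —b→ t2
  t2 = (a.0 + (0 + 0))\{a} has moves stopped
Trace ⟨b⟩ through P, begin at {s0}:
  step 1 (b): {s1}
  ✓ P
Trace ⟨b⟩ through Q, begin at {t0}:
  step 1 (b): ∅  — Q cannot continue

NO — witness ⟨b⟩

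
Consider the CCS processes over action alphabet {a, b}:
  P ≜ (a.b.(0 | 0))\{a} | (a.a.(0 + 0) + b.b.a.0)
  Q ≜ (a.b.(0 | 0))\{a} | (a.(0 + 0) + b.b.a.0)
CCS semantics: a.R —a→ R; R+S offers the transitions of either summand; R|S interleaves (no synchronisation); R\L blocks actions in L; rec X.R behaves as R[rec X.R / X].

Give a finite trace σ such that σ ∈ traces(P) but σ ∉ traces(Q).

LTS(P): 6 reachable states
  p0 = (a.b.(0 | 0))\{a} | (a.a.(0 + 0) + b.b.a.0) has moves ··a··> p1, ··b··> p2
  p1 = (a.b.(0 | 0))\{a} | a.(0 + 0) has moves ··a··> p3
  p2 = (a.b.(0 | 0))\{a} | b.a.0 has moves ··b··> p4
  p3 = (a.b.(0 | 0))\{a} | (0 + 0) has moves ·
  p4 = (a.b.(0 | 0))\{a} | a.0 has moves ··a··> p5
  p5 = (a.b.(0 | 0))\{a} | 0 has moves ·
LTS(Q): 5 reachable states
  q0 = (a.b.(0 | 0))\{a} | (a.(0 + 0) + b.b.a.0) has moves ··a··> q1, ··b··> q2
  q1 = (a.b.(0 | 0))\{a} | (0 + 0) has moves ·
  q2 = (a.b.(0 | 0))\{a} | b.a.0 has moves ··b··> q3
  q3 = (a.b.(0 | 0))\{a} | a.0 has moves ··a··> q4
  q4 = (a.b.(0 | 0))\{a} | 0 has moves ·
Trace ⟨aa⟩ through P, begin at {p0}:
  [1] a ⇒ {p1}
  [2] a ⇒ {p3}
  ✓ P
Trace ⟨aa⟩ through Q, begin at {q0}:
  [1] a ⇒ {q1}
  [2] a ⇒ ∅  — Q cannot continue

aa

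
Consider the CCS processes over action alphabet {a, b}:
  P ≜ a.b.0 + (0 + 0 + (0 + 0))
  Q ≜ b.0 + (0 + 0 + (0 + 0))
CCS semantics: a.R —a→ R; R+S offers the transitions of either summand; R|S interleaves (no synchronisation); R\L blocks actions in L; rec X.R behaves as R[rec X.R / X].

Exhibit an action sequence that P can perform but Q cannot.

LTS(P): 3 reachable states
  m0 = a.b.0 + (0 + 0 + (0 + 0)) ⊢ ··a··> m1
  m1 = b.0 ⊢ ··b··> m2
  m2 = 0 ⊢ stopped
LTS(Q): 2 reachable states
  n0 = b.0 + (0 + 0 + (0 + 0)) ⊢ ··b··> n1
  n1 = 0 ⊢ stopped
Run σ = ⟨a⟩ on P: start {m0}
  after a @ step 1: {m1}
  ✓ P
Run σ = ⟨a⟩ on Q: start {n0}
  after a @ step 1: ∅  — Q cannot continue

a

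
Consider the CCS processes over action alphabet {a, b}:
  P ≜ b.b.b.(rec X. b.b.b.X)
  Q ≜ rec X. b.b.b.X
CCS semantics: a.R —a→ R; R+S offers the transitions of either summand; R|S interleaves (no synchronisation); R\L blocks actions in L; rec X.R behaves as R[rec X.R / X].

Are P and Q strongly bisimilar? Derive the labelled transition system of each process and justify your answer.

YES

Reachable graph of P (4 states):
  u0 = b.b.b.(rec X. b.b.b.X) | —b→ u1
  u1 = b.b.(rec X. b.b.b.X) | —b→ u2
  u2 = b.(rec X. b.b.b.X) | —b→ u3
  u3 = rec X. b.b.b.X | —b→ u1
Reachable graph of Q (3 states):
  v0 = rec X. b.b.b.X | —b→ v1
  v1 = b.b.(rec X. b.b.b.X) | —b→ v2
  v2 = b.(rec X. b.b.b.X) | —b→ v0
Bisimilarity quotient blocks:
  B0 = {u0, u1, u2, u3, v0, v1, v2}
u0 ∈ B0, v0 ∈ B0 → same block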